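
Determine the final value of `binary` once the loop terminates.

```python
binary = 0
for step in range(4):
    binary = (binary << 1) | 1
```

Let's trace through this code step by step.

Initialize: binary = 0
Entering loop: for step in range(4):
After iteration 1: step = 0, binary = 1
After iteration 2: step = 1, binary = 3
After iteration 3: step = 2, binary = 7
After iteration 4: step = 3, binary = 15
Loop ends.

Final answer: 15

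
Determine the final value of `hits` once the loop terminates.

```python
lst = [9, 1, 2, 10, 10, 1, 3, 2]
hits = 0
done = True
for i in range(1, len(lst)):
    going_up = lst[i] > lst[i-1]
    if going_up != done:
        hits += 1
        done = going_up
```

Let's trace through this code step by step.

Initialize: lst = [9, 1, 2, 10, 10, 1, 3, 2]
Initialize: hits = 0
Initialize: done = True
Entering loop: for i in range(1, len(lst)):
After iteration 1: i = 1, hits = 1, done = False, going_up = False
After iteration 2: i = 2, hits = 2, done = True, going_up = True
After iteration 3: i = 3, hits = 2, done = True, going_up = True
After iteration 4: i = 4, hits = 3, done = False, going_up = False
After iteration 5: i = 5, hits = 3, done = False, going_up = False
After iteration 6: i = 6, hits = 4, done = True, going_up = True
After iteration 7: i = 7, hits = 5, done = False, going_up = False
Loop ends.

Final answer: 5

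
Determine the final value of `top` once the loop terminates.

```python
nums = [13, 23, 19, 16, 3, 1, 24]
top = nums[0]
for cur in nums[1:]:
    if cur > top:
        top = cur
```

Let's trace through this code step by step.

Initialize: nums = [13, 23, 19, 16, 3, 1, 24]
Initialize: top = 13
Entering loop: for cur in nums[1:]:
After iteration 1: cur = 23, top = 23
After iteration 2: cur = 19, top = 23
After iteration 3: cur = 16, top = 23
After iteration 4: cur = 3, top = 23
After iteration 5: cur = 1, top = 23
After iteration 6: cur = 24, top = 24
Loop ends.

Final answer: 24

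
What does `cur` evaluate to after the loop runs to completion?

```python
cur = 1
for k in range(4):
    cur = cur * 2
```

Let's trace through this code step by step.

Initialize: cur = 1
Entering loop: for k in range(4):
After iteration 1: k = 0, cur = 2
After iteration 2: k = 1, cur = 4
After iteration 3: k = 2, cur = 8
After iteration 4: k = 3, cur = 16
Loop ends.

Final answer: 16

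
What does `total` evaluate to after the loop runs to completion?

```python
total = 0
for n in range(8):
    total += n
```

Let's trace through this code step by step.

Initialize: total = 0
Entering loop: for n in range(8):
After iteration 1: n = 0, total = 0
After iteration 2: n = 1, total = 1
After iteration 3: n = 2, total = 3
After iteration 4: n = 3, total = 6
After iteration 5: n = 4, total = 10
After iteration 6: n = 5, total = 15
After iteration 7: n = 6, total = 21
After iteration 8: n = 7, total = 28
Loop ends.

Final answer: 28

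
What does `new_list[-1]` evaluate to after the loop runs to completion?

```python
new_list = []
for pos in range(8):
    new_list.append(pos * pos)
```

Let's trace through this code step by step.

Initialize: new_list = []
Entering loop: for pos in range(8):
After iteration 1: pos = 0, new_list = [0]
After iteration 2: pos = 1, new_list = [0, 1]
After iteration 3: pos = 2, new_list = [0, 1, 4]
After iteration 4: pos = 3, new_list = [0, 1, 4, 9]
After iteration 5: pos = 4, new_list = [0, 1, 4, 9, 16]
After iteration 6: pos = 5, new_list = [0, 1, 4, 9, 16, 25]
After iteration 7: pos = 6, new_list = [0, 1, 4, 9, 16, 25, 36]
After iteration 8: pos = 7, new_list = [0, 1, 4, 9, 16, 25, 36, 49]
Loop ends.
new_list[-1] = 49

Final answer: 49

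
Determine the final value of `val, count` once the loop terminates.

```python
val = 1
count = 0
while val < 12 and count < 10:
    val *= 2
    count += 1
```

Let's trace through this code step by step.

Initialize: val = 1
Initialize: count = 0
Entering loop: while val < 12 and count < 10:
After iteration 1: val = 2, count = 1
After iteration 2: val = 4, count = 2
After iteration 3: val = 8, count = 3
After iteration 4: val = 16, count = 4
Loop ends.

Final answer: 16, 4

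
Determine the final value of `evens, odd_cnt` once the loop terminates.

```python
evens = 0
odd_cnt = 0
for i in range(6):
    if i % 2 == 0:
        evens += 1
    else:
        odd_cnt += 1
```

Let's trace through this code step by step.

Initialize: evens = 0
Initialize: odd_cnt = 0
Entering loop: for i in range(6):
After iteration 1: i = 0, evens = 1, odd_cnt = 0
After iteration 2: i = 1, evens = 1, odd_cnt = 1
After iteration 3: i = 2, evens = 2, odd_cnt = 1
After iteration 4: i = 3, evens = 2, odd_cnt = 2
After iteration 5: i = 4, evens = 3, odd_cnt = 2
After iteration 6: i = 5, evens = 3, odd_cnt = 3
Loop ends.

Final answer: 3, 3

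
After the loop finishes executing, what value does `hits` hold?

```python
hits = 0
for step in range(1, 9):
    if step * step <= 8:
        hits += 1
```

Let's trace through this code step by step.

Initialize: hits = 0
Entering loop: for step in range(1, 9):
After iteration 1: step = 1, hits = 1
After iteration 2: step = 2, hits = 2
After iteration 3: step = 3, hits = 2
After iteration 4: step = 4, hits = 2
After iteration 5: step = 5, hits = 2
After iteration 6: step = 6, hits = 2
After iteration 7: step = 7, hits = 2
After iteration 8: step = 8, hits = 2
Loop ends.

Final answer: 2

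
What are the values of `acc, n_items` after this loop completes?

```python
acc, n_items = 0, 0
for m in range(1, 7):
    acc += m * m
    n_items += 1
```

Let's trace through this code step by step.

Initialize: acc = 0
Initialize: n_items = 0
Entering loop: for m in range(1, 7):
After iteration 1: m = 1, acc = 1, n_items = 1
After iteration 2: m = 2, acc = 5, n_items = 2
After iteration 3: m = 3, acc = 14, n_items = 3
After iteration 4: m = 4, acc = 30, n_items = 4
After iteration 5: m = 5, acc = 55, n_items = 5
After iteration 6: m = 6, acc = 91, n_items = 6
Loop ends.

Final answer: 91, 6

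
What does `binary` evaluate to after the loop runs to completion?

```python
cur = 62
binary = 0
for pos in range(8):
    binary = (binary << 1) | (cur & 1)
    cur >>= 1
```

Let's trace through this code step by step.

Initialize: cur = 62
Initialize: binary = 0
Entering loop: for pos in range(8):
After iteration 1: pos = 0, cur = 31, binary = 0
After iteration 2: pos = 1, cur = 15, binary = 1
After iteration 3: pos = 2, cur = 7, binary = 3
After iteration 4: pos = 3, cur = 3, binary = 7
After iteration 5: pos = 4, cur = 1, binary = 15
After iteration 6: pos = 5, cur = 0, binary = 31
After iteration 7: pos = 6, cur = 0, binary = 62
After iteration 8: pos = 7, cur = 0, binary = 124
Loop ends.

Final answer: 124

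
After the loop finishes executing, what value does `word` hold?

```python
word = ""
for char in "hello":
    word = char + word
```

Let's trace through this code step by step.

Initialize: word = ''
Entering loop: for char in "hello":
After iteration 1: char = 'h', word = 'h'
After iteration 2: char = 'e', word = 'eh'
After iteration 3: char = 'l', word = 'leh'
After iteration 4: char = 'l', word = 'lleh'
After iteration 5: char = 'o', word = 'olleh'
Loop ends.

Final answer: 'olleh'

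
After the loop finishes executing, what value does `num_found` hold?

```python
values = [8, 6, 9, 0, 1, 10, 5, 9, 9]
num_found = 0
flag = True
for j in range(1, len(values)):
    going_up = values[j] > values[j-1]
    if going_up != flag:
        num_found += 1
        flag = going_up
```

Let's trace through this code step by step.

Initialize: values = [8, 6, 9, 0, 1, 10, 5, 9, 9]
Initialize: num_found = 0
Initialize: flag = True
Entering loop: for j in range(1, len(values)):
After iteration 1: j = 1, num_found = 1, flag = False, going_up = False
After iteration 2: j = 2, num_found = 2, flag = True, going_up = True
After iteration 3: j = 3, num_found = 3, flag = False, going_up = False
After iteration 4: j = 4, num_found = 4, flag = True, going_up = True
After iteration 5: j = 5, num_found = 4, flag = True, going_up = True
After iteration 6: j = 6, num_found = 5, flag = False, going_up = False
After iteration 7: j = 7, num_found = 6, flag = True, going_up = True
After iteration 8: j = 8, num_found = 7, flag = False, going_up = False
Loop ends.

Final answer: 7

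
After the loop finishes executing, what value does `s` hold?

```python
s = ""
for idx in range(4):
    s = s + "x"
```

Let's trace through this code step by step.

Initialize: s = ''
Entering loop: for idx in range(4):
After iteration 1: idx = 0, s = 'x'
After iteration 2: idx = 1, s = 'xx'
After iteration 3: idx = 2, s = 'xxx'
After iteration 4: idx = 3, s = 'xxxx'
Loop ends.

Final answer: 'xxxx'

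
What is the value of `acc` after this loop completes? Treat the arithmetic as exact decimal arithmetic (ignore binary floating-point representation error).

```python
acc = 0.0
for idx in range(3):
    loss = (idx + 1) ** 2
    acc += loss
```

Let's trace through this code step by step.

Initialize: acc = 0.0
Entering loop: for idx in range(3):
After iteration 1: idx = 0, acc = 1.0, loss = 1
After iteration 2: idx = 1, acc = 5.0, loss = 4
After iteration 3: idx = 2, acc = 14.0, loss = 9
Loop ends.

Final answer: 14.0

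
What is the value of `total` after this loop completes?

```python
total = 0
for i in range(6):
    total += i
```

Let's trace through this code step by step.

Initialize: total = 0
Entering loop: for i in range(6):
After iteration 1: i = 0, total = 0
After iteration 2: i = 1, total = 1
After iteration 3: i = 2, total = 3
After iteration 4: i = 3, total = 6
After iteration 5: i = 4, total = 10
After iteration 6: i = 5, total = 15
Loop ends.

Final answer: 15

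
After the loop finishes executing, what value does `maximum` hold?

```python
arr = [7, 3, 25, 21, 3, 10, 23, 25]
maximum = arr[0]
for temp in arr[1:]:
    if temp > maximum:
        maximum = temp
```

Let's trace through this code step by step.

Initialize: arr = [7, 3, 25, 21, 3, 10, 23, 25]
Initialize: maximum = 7
Entering loop: for temp in arr[1:]:
After iteration 1: temp = 3, maximum = 7
After iteration 2: temp = 25, maximum = 25
After iteration 3: temp = 21, maximum = 25
After iteration 4: temp = 3, maximum = 25
After iteration 5: temp = 10, maximum = 25
After iteration 6: temp = 23, maximum = 25
After iteration 7: temp = 25, maximum = 25
Loop ends.

Final answer: 25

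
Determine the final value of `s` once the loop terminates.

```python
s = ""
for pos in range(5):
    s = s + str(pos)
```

Let's trace through this code step by step.

Initialize: s = ''
Entering loop: for pos in range(5):
After iteration 1: pos = 0, s = '0'
After iteration 2: pos = 1, s = '01'
After iteration 3: pos = 2, s = '012'
After iteration 4: pos = 3, s = '0123'
After iteration 5: pos = 4, s = '01234'
Loop ends.

Final answer: '01234'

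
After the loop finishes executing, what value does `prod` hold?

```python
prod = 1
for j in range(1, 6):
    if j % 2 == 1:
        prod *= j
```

Let's trace through this code step by step.

Initialize: prod = 1
Entering loop: for j in range(1, 6):
After iteration 1: j = 1, prod = 1
After iteration 2: j = 2, prod = 1
After iteration 3: j = 3, prod = 3
After iteration 4: j = 4, prod = 3
After iteration 5: j = 5, prod = 15
Loop ends.

Final answer: 15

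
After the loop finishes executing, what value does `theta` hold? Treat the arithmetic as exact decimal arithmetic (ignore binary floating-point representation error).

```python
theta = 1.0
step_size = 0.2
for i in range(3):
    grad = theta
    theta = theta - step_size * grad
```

Let's trace through this code step by step.

Initialize: theta = 1.0
Initialize: step_size = 0.2
Entering loop: for i in range(3):
After iteration 1: i = 0, theta = 0.8, grad = 1.0
After iteration 2: i = 1, theta = 0.64, grad = 0.8
After iteration 3: i = 2, theta = 0.512, grad = 0.64
Loop ends.

Final answer: 0.512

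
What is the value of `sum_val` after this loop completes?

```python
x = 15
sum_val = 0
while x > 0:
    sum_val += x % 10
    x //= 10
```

Let's trace through this code step by step.

Initialize: x = 15
Initialize: sum_val = 0
Entering loop: while x > 0:
After iteration 1: x = 1, sum_val = 5
After iteration 2: x = 0, sum_val = 6
Loop ends.

Final answer: 6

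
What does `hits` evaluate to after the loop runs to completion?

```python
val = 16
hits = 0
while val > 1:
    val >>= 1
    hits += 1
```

Let's trace through this code step by step.

Initialize: val = 16
Initialize: hits = 0
Entering loop: while val > 1:
After iteration 1: val = 8, hits = 1
After iteration 2: val = 4, hits = 2
After iteration 3: val = 2, hits = 3
After iteration 4: val = 1, hits = 4
Loop ends.

Final answer: 4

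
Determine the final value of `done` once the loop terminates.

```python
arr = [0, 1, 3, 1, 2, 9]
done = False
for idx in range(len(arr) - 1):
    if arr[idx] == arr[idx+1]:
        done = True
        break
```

Let's trace through this code step by step.

Initialize: arr = [0, 1, 3, 1, 2, 9]
Initialize: done = False
Entering loop: for idx in range(len(arr) - 1):
After iteration 1: idx = 0, done = False
After iteration 2: idx = 1, done = False
After iteration 3: idx = 2, done = False
After iteration 4: idx = 3, done = False
After iteration 5: idx = 4, done = False
Loop ends.

Final answer: False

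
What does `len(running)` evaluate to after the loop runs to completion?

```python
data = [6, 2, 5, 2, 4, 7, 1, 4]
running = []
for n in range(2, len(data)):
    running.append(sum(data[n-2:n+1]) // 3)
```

Let's trace through this code step by step.

Initialize: data = [6, 2, 5, 2, 4, 7, 1, 4]
Initialize: running = []
Entering loop: for n in range(2, len(data)):
After iteration 1: n = 2, running = [4]
After iteration 2: n = 3, running = [4, 3]
After iteration 3: n = 4, running = [4, 3, 3]
After iteration 4: n = 5, running = [4, 3, 3, 4]
After iteration 5: n = 6, running = [4, 3, 3, 4, 4]
After iteration 6: n = 7, running = [4, 3, 3, 4, 4, 4]
Loop ends.
len(running) = 6

Final answer: 6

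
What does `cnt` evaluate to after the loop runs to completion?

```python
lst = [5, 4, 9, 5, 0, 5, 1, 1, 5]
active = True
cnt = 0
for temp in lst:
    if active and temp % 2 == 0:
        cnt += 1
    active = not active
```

Let's trace through this code step by step.

Initialize: lst = [5, 4, 9, 5, 0, 5, 1, 1, 5]
Initialize: active = True
Initialize: cnt = 0
Entering loop: for temp in lst:
After iteration 1: temp = 5, active = False, cnt = 0
After iteration 2: temp = 4, active = True, cnt = 0
After iteration 3: temp = 9, active = False, cnt = 0
After iteration 4: temp = 5, active = True, cnt = 0
After iteration 5: temp = 0, active = False, cnt = 1
After iteration 6: temp = 5, active = True, cnt = 1
After iteration 7: temp = 1, active = False, cnt = 1
After iteration 8: temp = 1, active = True, cnt = 1
After iteration 9: temp = 5, active = False, cnt = 1
Loop ends.

Final answer: 1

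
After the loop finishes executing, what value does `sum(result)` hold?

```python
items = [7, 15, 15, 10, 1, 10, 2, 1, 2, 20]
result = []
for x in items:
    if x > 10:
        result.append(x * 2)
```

Let's trace through this code step by step.

Initialize: items = [7, 15, 15, 10, 1, 10, 2, 1, 2, 20]
Initialize: result = []
Entering loop: for x in items:
After iteration 1: x = 7, result = []
After iteration 2: x = 15, result = [30]
After iteration 3: x = 15, result = [30, 30]
After iteration 4: x = 10, result = [30, 30]
After iteration 5: x = 1, result = [30, 30]
After iteration 6: x = 10, result = [30, 30]
After iteration 7: x = 2, result = [30, 30]
After iteration 8: x = 1, result = [30, 30]
After iteration 9: x = 2, result = [30, 30]
After iteration 10: x = 20, result = [30, 30, 40]
Loop ends.
sum(result) = 100

Final answer: 100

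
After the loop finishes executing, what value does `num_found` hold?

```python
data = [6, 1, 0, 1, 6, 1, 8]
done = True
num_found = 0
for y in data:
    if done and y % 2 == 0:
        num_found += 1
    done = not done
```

Let's trace through this code step by step.

Initialize: data = [6, 1, 0, 1, 6, 1, 8]
Initialize: done = True
Initialize: num_found = 0
Entering loop: for y in data:
After iteration 1: y = 6, done = False, num_found = 1
After iteration 2: y = 1, done = True, num_found = 1
After iteration 3: y = 0, done = False, num_found = 2
After iteration 4: y = 1, done = True, num_found = 2
After iteration 5: y = 6, done = False, num_found = 3
After iteration 6: y = 1, done = True, num_found = 3
After iteration 7: y = 8, done = False, num_found = 4
Loop ends.

Final answer: 4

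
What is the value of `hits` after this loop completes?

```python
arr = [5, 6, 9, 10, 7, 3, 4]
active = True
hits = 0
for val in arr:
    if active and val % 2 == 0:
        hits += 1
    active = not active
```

Let's trace through this code step by step.

Initialize: arr = [5, 6, 9, 10, 7, 3, 4]
Initialize: active = True
Initialize: hits = 0
Entering loop: for val in arr:
After iteration 1: val = 5, active = False, hits = 0
After iteration 2: val = 6, active = True, hits = 0
After iteration 3: val = 9, active = False, hits = 0
After iteration 4: val = 10, active = True, hits = 0
After iteration 5: val = 7, active = False, hits = 0
After iteration 6: val = 3, active = True, hits = 0
After iteration 7: val = 4, active = False, hits = 1
Loop ends.

Final answer: 1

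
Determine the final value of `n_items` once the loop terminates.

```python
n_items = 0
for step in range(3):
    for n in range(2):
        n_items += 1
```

Let's trace through this code step by step.

Initialize: n_items = 0
Entering loop: for step in range(3):
After iteration 1: step = 0, n_items = 2
After iteration 2: step = 1, n_items = 4
After iteration 3: step = 2, n_items = 6
Loop ends.

Final answer: 6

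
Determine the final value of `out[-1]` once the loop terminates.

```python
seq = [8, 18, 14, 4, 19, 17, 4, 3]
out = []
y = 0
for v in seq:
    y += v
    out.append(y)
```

Let's trace through this code step by step.

Initialize: seq = [8, 18, 14, 4, 19, 17, 4, 3]
Initialize: out = []
Initialize: y = 0
Entering loop: for v in seq:
After iteration 1: v = 8, out = [8], y = 8
After iteration 2: v = 18, out = [8, 26], y = 26
After iteration 3: v = 14, out = [8, 26, 40], y = 40
After iteration 4: v = 4, out = [8, 26, 40, 44], y = 44
After iteration 5: v = 19, out = [8, 26, 40, 44, 63], y = 63
After iteration 6: v = 17, out = [8, 26, 40, 44, 63, 80], y = 80
After iteration 7: v = 4, out = [8, 26, 40, 44, 63, 80, 84], y = 84
After iteration 8: v = 3, out = [8, 26, 40, 44, 63, 80, 84, 87], y = 87
Loop ends.
out[-1] = 87

Final answer: 87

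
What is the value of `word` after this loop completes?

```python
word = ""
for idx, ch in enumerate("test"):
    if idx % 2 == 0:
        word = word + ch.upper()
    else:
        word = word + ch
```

Let's trace through this code step by step.

Initialize: word = ''
Entering loop: for idx, ch in enumerate("test"):
After iteration 1: idx = 0, ch = 't', word = 'T'
After iteration 2: idx = 1, ch = 'e', word = 'Te'
After iteration 3: idx = 2, ch = 's', word = 'TeS'
After iteration 4: idx = 3, ch = 't', word = 'TeSt'
Loop ends.

Final answer: 'TeSt'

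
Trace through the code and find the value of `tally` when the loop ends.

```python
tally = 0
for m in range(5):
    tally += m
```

Let's trace through this code step by step.

Initialize: tally = 0
Entering loop: for m in range(5):
After iteration 1: m = 0, tally = 0
After iteration 2: m = 1, tally = 1
After iteration 3: m = 2, tally = 3
After iteration 4: m = 3, tally = 6
After iteration 5: m = 4, tally = 10
Loop ends.

Final answer: 10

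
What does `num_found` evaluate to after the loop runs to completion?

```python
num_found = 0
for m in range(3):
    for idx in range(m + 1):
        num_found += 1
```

Let's trace through this code step by step.

Initialize: num_found = 0
Entering loop: for m in range(3):
After iteration 1: m = 0, num_found = 1, idx = 0
After iteration 2: m = 1, num_found = 3, idx = 1
After iteration 3: m = 2, num_found = 6, idx = 2
Loop ends.

Final answer: 6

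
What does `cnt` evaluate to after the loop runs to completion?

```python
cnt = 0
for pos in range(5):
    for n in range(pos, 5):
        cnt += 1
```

Let's trace through this code step by step.

Initialize: cnt = 0
Entering loop: for pos in range(5):
After iteration 1: pos = 0, cnt = 5
After iteration 2: pos = 1, cnt = 9
After iteration 3: pos = 2, cnt = 12
After iteration 4: pos = 3, cnt = 14
After iteration 5: pos = 4, cnt = 15
Loop ends.

Final answer: 15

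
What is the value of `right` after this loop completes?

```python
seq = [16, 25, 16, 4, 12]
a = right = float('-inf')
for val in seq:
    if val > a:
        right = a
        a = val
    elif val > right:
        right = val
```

Let's trace through this code step by step.

Initialize: seq = [16, 25, 16, 4, 12]
Initialize: a = -inf
Initialize: right = -inf
Entering loop: for val in seq:
After iteration 1: val = 16, a = 16, right = -inf
After iteration 2: val = 25, a = 25, right = 16
After iteration 3: val = 16, a = 25, right = 16
After iteration 4: val = 4, a = 25, right = 16
After iteration 5: val = 12, a = 25, right = 16
Loop ends.

Final answer: 16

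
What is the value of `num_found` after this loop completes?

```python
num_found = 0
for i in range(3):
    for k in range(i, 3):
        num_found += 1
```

Let's trace through this code step by step.

Initialize: num_found = 0
Entering loop: for i in range(3):
After iteration 1: i = 0, num_found = 3
After iteration 2: i = 1, num_found = 5
After iteration 3: i = 2, num_found = 6
Loop ends.

Final answer: 6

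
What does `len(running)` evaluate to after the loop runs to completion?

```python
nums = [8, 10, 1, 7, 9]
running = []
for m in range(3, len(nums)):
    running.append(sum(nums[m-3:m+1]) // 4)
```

Let's trace through this code step by step.

Initialize: nums = [8, 10, 1, 7, 9]
Initialize: running = []
Entering loop: for m in range(3, len(nums)):
After iteration 1: m = 3, running = [6]
After iteration 2: m = 4, running = [6, 6]
Loop ends.
len(running) = 2

Final answer: 2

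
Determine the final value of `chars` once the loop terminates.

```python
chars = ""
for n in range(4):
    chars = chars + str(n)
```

Let's trace through this code step by step.

Initialize: chars = ''
Entering loop: for n in range(4):
After iteration 1: n = 0, chars = '0'
After iteration 2: n = 1, chars = '01'
After iteration 3: n = 2, chars = '012'
After iteration 4: n = 3, chars = '0123'
Loop ends.

Final answer: '0123'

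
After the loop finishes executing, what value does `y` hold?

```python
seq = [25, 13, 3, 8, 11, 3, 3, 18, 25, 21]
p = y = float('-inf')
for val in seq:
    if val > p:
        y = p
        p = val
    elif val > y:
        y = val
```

Let's trace through this code step by step.

Initialize: seq = [25, 13, 3, 8, 11, 3, 3, 18, 25, 21]
Initialize: p = -inf
Initialize: y = -inf
Entering loop: for val in seq:
After iteration 1: val = 25, p = 25, y = -inf
After iteration 2: val = 13, p = 25, y = 13
After iteration 3: val = 3, p = 25, y = 13
After iteration 4: val = 8, p = 25, y = 13
After iteration 5: val = 11, p = 25, y = 13
After iteration 6: val = 3, p = 25, y = 13
After iteration 7: val = 3, p = 25, y = 13
After iteration 8: val = 18, p = 25, y = 18
After iteration 9: val = 25, p = 25, y = 25
After iteration 10: val = 21, p = 25, y = 25
Loop ends.

Final answer: 25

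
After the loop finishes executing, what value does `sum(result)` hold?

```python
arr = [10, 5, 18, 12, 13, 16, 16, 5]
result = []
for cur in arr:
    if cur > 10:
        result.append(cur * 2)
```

Let's trace through this code step by step.

Initialize: arr = [10, 5, 18, 12, 13, 16, 16, 5]
Initialize: result = []
Entering loop: for cur in arr:
After iteration 1: cur = 10, result = []
After iteration 2: cur = 5, result = []
After iteration 3: cur = 18, result = [36]
After iteration 4: cur = 12, result = [36, 24]
After iteration 5: cur = 13, result = [36, 24, 26]
After iteration 6: cur = 16, result = [36, 24, 26, 32]
After iteration 7: cur = 16, result = [36, 24, 26, 32, 32]
After iteration 8: cur = 5, result = [36, 24, 26, 32, 32]
Loop ends.
sum(result) = 150

Final answer: 150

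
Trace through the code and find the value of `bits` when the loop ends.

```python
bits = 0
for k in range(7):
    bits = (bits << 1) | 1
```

Let's trace through this code step by step.

Initialize: bits = 0
Entering loop: for k in range(7):
After iteration 1: k = 0, bits = 1
After iteration 2: k = 1, bits = 3
After iteration 3: k = 2, bits = 7
After iteration 4: k = 3, bits = 15
After iteration 5: k = 4, bits = 31
After iteration 6: k = 5, bits = 63
After iteration 7: k = 6, bits = 127
Loop ends.

Final answer: 127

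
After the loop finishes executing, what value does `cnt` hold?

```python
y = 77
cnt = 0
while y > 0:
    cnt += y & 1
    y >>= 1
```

Let's trace through this code step by step.

Initialize: y = 77
Initialize: cnt = 0
Entering loop: while y > 0:
After iteration 1: y = 38, cnt = 1
After iteration 2: y = 19, cnt = 1
After iteration 3: y = 9, cnt = 2
After iteration 4: y = 4, cnt = 3
After iteration 5: y = 2, cnt = 3
After iteration 6: y = 1, cnt = 3
After iteration 7: y = 0, cnt = 4
Loop ends.

Final answer: 4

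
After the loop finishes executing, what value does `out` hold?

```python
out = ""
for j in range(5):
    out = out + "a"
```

Let's trace through this code step by step.

Initialize: out = ''
Entering loop: for j in range(5):
After iteration 1: j = 0, out = 'a'
After iteration 2: j = 1, out = 'aa'
After iteration 3: j = 2, out = 'aaa'
After iteration 4: j = 3, out = 'aaaa'
After iteration 5: j = 4, out = 'aaaaa'
Loop ends.

Final answer: 'aaaaa'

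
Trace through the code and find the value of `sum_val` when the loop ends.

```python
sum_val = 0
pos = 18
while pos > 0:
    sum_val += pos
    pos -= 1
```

Let's trace through this code step by step.

Initialize: sum_val = 0
Initialize: pos = 18
Entering loop: while pos > 0:
After iteration 1: sum_val = 18, pos = 17
After iteration 2: sum_val = 35, pos = 16
After iteration 3: sum_val = 51, pos = 15
After iteration 4: sum_val = 66, pos = 14
After iteration 5: sum_val = 80, pos = 13
After iteration 6: sum_val = 93, pos = 12
After iteration 7: sum_val = 105, pos = 11
After iteration 8: sum_val = 116, pos = 10
After iteration 9: sum_val = 126, pos = 9
After iteration 10: sum_val = 135, pos = 8
After iteration 11: sum_val = 143, pos = 7
After iteration 12: sum_val = 150, pos = 6
After iteration 13: sum_val = 156, pos = 5
After iteration 14: sum_val = 161, pos = 4
After iteration 15: sum_val = 165, pos = 3
After iteration 16: sum_val = 168, pos = 2
After iteration 17: sum_val = 170, pos = 1
After iteration 18: sum_val = 171, pos = 0
Loop ends.

Final answer: 171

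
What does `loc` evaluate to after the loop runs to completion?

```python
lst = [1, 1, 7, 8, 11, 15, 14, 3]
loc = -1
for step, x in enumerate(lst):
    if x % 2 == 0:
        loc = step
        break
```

Let's trace through this code step by step.

Initialize: lst = [1, 1, 7, 8, 11, 15, 14, 3]
Initialize: loc = -1
Entering loop: for step, x in enumerate(lst):
After iteration 1: step = 0, x = 1, loc = -1
After iteration 2: step = 1, x = 1, loc = -1
After iteration 3: step = 2, x = 7, loc = -1
After iteration 4: step = 3, x = 8, loc = 3
Loop ends.

Final answer: 3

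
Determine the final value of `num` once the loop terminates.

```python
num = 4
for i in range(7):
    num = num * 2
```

Let's trace through this code step by step.

Initialize: num = 4
Entering loop: for i in range(7):
After iteration 1: i = 0, num = 8
After iteration 2: i = 1, num = 16
After iteration 3: i = 2, num = 32
After iteration 4: i = 3, num = 64
After iteration 5: i = 4, num = 128
After iteration 6: i = 5, num = 256
After iteration 7: i = 6, num = 512
Loop ends.

Final answer: 512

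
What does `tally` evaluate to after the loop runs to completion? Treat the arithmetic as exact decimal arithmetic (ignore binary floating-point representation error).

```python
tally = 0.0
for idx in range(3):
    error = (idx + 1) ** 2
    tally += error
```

Let's trace through this code step by step.

Initialize: tally = 0.0
Entering loop: for idx in range(3):
After iteration 1: idx = 0, tally = 1.0, error = 1
After iteration 2: idx = 1, tally = 5.0, error = 4
After iteration 3: idx = 2, tally = 14.0, error = 9
Loop ends.

Final answer: 14.0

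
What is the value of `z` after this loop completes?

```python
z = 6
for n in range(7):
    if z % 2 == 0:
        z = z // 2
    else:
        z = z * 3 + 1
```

Let's trace through this code step by step.

Initialize: z = 6
Entering loop: for n in range(7):
After iteration 1: n = 0, z = 3
After iteration 2: n = 1, z = 10
After iteration 3: n = 2, z = 5
After iteration 4: n = 3, z = 16
After iteration 5: n = 4, z = 8
After iteration 6: n = 5, z = 4
After iteration 7: n = 6, z = 2
Loop ends.

Final answer: 2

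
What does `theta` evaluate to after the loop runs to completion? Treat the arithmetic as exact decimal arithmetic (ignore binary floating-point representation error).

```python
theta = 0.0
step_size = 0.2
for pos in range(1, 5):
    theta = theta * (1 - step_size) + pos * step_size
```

Let's trace through this code step by step.

Initialize: theta = 0.0
Initialize: step_size = 0.2
Entering loop: for pos in range(1, 5):
After iteration 1: pos = 1, theta = 0.2
After iteration 2: pos = 2, theta = 0.56
After iteration 3: pos = 3, theta = 1.048
After iteration 4: pos = 4, theta = 1.6384
Loop ends.

Final answer: 1.6384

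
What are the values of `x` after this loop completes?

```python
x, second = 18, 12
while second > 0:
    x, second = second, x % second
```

Let's trace through this code step by step.

Initialize: x = 18
Initialize: second = 12
Entering loop: while second > 0:
After iteration 1: x = 12, second = 6
After iteration 2: x = 6, second = 0
Loop ends.

Final answer: 6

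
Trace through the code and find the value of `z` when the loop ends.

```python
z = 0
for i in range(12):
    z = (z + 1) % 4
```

Let's trace through this code step by step.

Initialize: z = 0
Entering loop: for i in range(12):
After iteration 1: i = 0, z = 1
After iteration 2: i = 1, z = 2
After iteration 3: i = 2, z = 3
After iteration 4: i = 3, z = 0
After iteration 5: i = 4, z = 1
After iteration 6: i = 5, z = 2
After iteration 7: i = 6, z = 3
After iteration 8: i = 7, z = 0
After iteration 9: i = 8, z = 1
After iteration 10: i = 9, z = 2
After iteration 11: i = 10, z = 3
After iteration 12: i = 11, z = 0
Loop ends.

Final answer: 0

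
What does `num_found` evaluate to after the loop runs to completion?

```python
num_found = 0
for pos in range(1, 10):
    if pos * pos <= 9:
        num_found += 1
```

Let's trace through this code step by step.

Initialize: num_found = 0
Entering loop: for pos in range(1, 10):
After iteration 1: pos = 1, num_found = 1
After iteration 2: pos = 2, num_found = 2
After iteration 3: pos = 3, num_found = 3
After iteration 4: pos = 4, num_found = 3
After iteration 5: pos = 5, num_found = 3
After iteration 6: pos = 6, num_found = 3
After iteration 7: pos = 7, num_found = 3
After iteration 8: pos = 8, num_found = 3
After iteration 9: pos = 9, num_found = 3
Loop ends.

Final answer: 3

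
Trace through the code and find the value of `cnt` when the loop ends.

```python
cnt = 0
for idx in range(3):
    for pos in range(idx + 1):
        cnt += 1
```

Let's trace through this code step by step.

Initialize: cnt = 0
Entering loop: for idx in range(3):
After iteration 1: idx = 0, cnt = 1, pos = 0
After iteration 2: idx = 1, cnt = 3, pos = 1
After iteration 3: idx = 2, cnt = 6, pos = 2
Loop ends.

Final answer: 6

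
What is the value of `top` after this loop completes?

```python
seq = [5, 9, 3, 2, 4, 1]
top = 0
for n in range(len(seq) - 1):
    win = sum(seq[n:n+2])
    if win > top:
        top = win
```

Let's trace through this code step by step.

Initialize: seq = [5, 9, 3, 2, 4, 1]
Initialize: top = 0
Entering loop: for n in range(len(seq) - 1):
After iteration 1: n = 0, top = 14, win = 14
After iteration 2: n = 1, top = 14, win = 12
After iteration 3: n = 2, top = 14, win = 5
After iteration 4: n = 3, top = 14, win = 6
After iteration 5: n = 4, top = 14, win = 5
Loop ends.

Final answer: 14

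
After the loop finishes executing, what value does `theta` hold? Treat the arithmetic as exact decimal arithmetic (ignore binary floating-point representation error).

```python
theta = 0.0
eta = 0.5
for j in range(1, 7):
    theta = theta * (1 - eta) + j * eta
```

Let's trace through this code step by step.

Initialize: theta = 0.0
Initialize: eta = 0.5
Entering loop: for j in range(1, 7):
After iteration 1: j = 1, theta = 0.5
After iteration 2: j = 2, theta = 1.25
After iteration 3: j = 3, theta = 2.125
After iteration 4: j = 4, theta = 3.0625
After iteration 5: j = 5, theta = 4.03125
After iteration 6: j = 6, theta = 5.015625
Loop ends.

Final answer: 5.015625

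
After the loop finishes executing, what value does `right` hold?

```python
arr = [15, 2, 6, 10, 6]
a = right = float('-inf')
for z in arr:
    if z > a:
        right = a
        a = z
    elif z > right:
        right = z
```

Let's trace through this code step by step.

Initialize: arr = [15, 2, 6, 10, 6]
Initialize: a = -inf
Initialize: right = -inf
Entering loop: for z in arr:
After iteration 1: z = 15, a = 15, right = -inf
After iteration 2: z = 2, a = 15, right = 2
After iteration 3: z = 6, a = 15, right = 6
After iteration 4: z = 10, a = 15, right = 10
After iteration 5: z = 6, a = 15, right = 10
Loop ends.

Final answer: 10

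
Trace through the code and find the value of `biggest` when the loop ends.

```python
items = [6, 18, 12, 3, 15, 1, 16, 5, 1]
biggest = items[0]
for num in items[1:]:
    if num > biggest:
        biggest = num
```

Let's trace through this code step by step.

Initialize: items = [6, 18, 12, 3, 15, 1, 16, 5, 1]
Initialize: biggest = 6
Entering loop: for num in items[1:]:
After iteration 1: num = 18, biggest = 18
After iteration 2: num = 12, biggest = 18
After iteration 3: num = 3, biggest = 18
After iteration 4: num = 15, biggest = 18
After iteration 5: num = 1, biggest = 18
After iteration 6: num = 16, biggest = 18
After iteration 7: num = 5, biggest = 18
After iteration 8: num = 1, biggest = 18
Loop ends.

Final answer: 18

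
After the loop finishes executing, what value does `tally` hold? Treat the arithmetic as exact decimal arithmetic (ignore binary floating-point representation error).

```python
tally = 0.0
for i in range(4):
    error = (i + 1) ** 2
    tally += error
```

Let's trace through this code step by step.

Initialize: tally = 0.0
Entering loop: for i in range(4):
After iteration 1: i = 0, tally = 1.0, error = 1
After iteration 2: i = 1, tally = 5.0, error = 4
After iteration 3: i = 2, tally = 14.0, error = 9
After iteration 4: i = 3, tally = 30.0, error = 16
Loop ends.

Final answer: 30.0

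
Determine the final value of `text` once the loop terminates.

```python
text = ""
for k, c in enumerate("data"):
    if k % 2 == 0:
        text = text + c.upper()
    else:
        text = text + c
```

Let's trace through this code step by step.

Initialize: text = ''
Entering loop: for k, c in enumerate("data"):
After iteration 1: k = 0, c = 'd', text = 'D'
After iteration 2: k = 1, c = 'a', text = 'Da'
After iteration 3: k = 2, c = 't', text = 'DaT'
After iteration 4: k = 3, c = 'a', text = 'DaTa'
Loop ends.

Final answer: 'DaTa'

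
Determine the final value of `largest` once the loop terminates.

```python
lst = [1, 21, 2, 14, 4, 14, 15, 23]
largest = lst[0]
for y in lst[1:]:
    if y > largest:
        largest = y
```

Let's trace through this code step by step.

Initialize: lst = [1, 21, 2, 14, 4, 14, 15, 23]
Initialize: largest = 1
Entering loop: for y in lst[1:]:
After iteration 1: y = 21, largest = 21
After iteration 2: y = 2, largest = 21
After iteration 3: y = 14, largest = 21
After iteration 4: y = 4, largest = 21
After iteration 5: y = 14, largest = 21
After iteration 6: y = 15, largest = 21
After iteration 7: y = 23, largest = 23
Loop ends.

Final answer: 23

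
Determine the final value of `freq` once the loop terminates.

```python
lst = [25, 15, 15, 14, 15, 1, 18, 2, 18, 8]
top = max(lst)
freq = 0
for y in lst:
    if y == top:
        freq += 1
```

Let's trace through this code step by step.

Initialize: lst = [25, 15, 15, 14, 15, 1, 18, 2, 18, 8]
Initialize: top = 25
Initialize: freq = 0
Entering loop: for y in lst:
After iteration 1: y = 25, freq = 1
After iteration 2: y = 15, freq = 1
After iteration 3: y = 15, freq = 1
After iteration 4: y = 14, freq = 1
After iteration 5: y = 15, freq = 1
After iteration 6: y = 1, freq = 1
After iteration 7: y = 18, freq = 1
After iteration 8: y = 2, freq = 1
After iteration 9: y = 18, freq = 1
After iteration 10: y = 8, freq = 1
Loop ends.

Final answer: 1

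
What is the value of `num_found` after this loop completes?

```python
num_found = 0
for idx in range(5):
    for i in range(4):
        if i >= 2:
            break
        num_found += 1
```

Let's trace through this code step by step.

Initialize: num_found = 0
Entering loop: for idx in range(5):
After iteration 1: idx = 0, num_found = 2
After iteration 2: idx = 1, num_found = 4
After iteration 3: idx = 2, num_found = 6
After iteration 4: idx = 3, num_found = 8
After iteration 5: idx = 4, num_found = 10
Loop ends.

Final answer: 10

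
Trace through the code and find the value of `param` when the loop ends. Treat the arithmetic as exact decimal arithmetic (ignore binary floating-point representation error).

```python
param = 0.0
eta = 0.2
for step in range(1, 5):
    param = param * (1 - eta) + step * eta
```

Let's trace through this code step by step.

Initialize: param = 0.0
Initialize: eta = 0.2
Entering loop: for step in range(1, 5):
After iteration 1: step = 1, param = 0.2
After iteration 2: step = 2, param = 0.56
After iteration 3: step = 3, param = 1.048
After iteration 4: step = 4, param = 1.6384
Loop ends.

Final answer: 1.6384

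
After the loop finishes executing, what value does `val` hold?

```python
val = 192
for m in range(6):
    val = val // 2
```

Let's trace through this code step by step.

Initialize: val = 192
Entering loop: for m in range(6):
After iteration 1: m = 0, val = 96
After iteration 2: m = 1, val = 48
After iteration 3: m = 2, val = 24
After iteration 4: m = 3, val = 12
After iteration 5: m = 4, val = 6
After iteration 6: m = 5, val = 3
Loop ends.

Final answer: 3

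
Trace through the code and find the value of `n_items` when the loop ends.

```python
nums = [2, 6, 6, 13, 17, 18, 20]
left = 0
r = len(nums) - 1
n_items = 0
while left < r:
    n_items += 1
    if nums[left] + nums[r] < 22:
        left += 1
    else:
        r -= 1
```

Let's trace through this code step by step.

Initialize: nums = [2, 6, 6, 13, 17, 18, 20]
Initialize: left = 0
Initialize: r = 6
Initialize: n_items = 0
Entering loop: while left < r:
After iteration 1: left = 0, r = 5, n_items = 1
After iteration 2: left = 1, r = 5, n_items = 2
After iteration 3: left = 1, r = 4, n_items = 3
After iteration 4: left = 1, r = 3, n_items = 4
After iteration 5: left = 2, r = 3, n_items = 5
After iteration 6: left = 3, r = 3, n_items = 6
Loop ends.

Final answer: 6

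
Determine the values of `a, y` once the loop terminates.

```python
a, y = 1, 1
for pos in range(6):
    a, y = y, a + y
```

Let's trace through this code step by step.

Initialize: a = 1
Initialize: y = 1
Entering loop: for pos in range(6):
After iteration 1: pos = 0, a = 1, y = 2
After iteration 2: pos = 1, a = 2, y = 3
After iteration 3: pos = 2, a = 3, y = 5
After iteration 4: pos = 3, a = 5, y = 8
After iteration 5: pos = 4, a = 8, y = 13
After iteration 6: pos = 5, a = 13, y = 21
Loop ends.

Final answer: 13, 21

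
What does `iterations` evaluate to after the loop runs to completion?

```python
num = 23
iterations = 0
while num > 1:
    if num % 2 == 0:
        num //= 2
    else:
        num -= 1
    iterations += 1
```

Let's trace through this code step by step.

Initialize: num = 23
Initialize: iterations = 0
Entering loop: while num > 1:
After iteration 1: num = 22, iterations = 1
After iteration 2: num = 11, iterations = 2
After iteration 3: num = 10, iterations = 3
After iteration 4: num = 5, iterations = 4
After iteration 5: num = 4, iterations = 5
After iteration 6: num = 2, iterations = 6
After iteration 7: num = 1, iterations = 7
Loop ends.

Final answer: 7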